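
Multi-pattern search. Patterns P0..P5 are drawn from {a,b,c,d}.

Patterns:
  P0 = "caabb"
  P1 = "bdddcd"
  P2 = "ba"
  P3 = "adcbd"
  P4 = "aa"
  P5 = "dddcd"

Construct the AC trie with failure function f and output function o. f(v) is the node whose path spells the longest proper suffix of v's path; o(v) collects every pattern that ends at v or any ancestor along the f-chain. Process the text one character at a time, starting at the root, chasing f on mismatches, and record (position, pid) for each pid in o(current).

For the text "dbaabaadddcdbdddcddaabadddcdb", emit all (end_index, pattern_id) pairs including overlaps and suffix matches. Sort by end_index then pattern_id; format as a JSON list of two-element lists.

Build automaton:
Trie (insert patterns):
  0='ε' goto a→13 b→6 c→1 d→19
  1='c' goto a→2
  2='ca' goto a→3
  3='caa' goto b→4
  4='caab' goto b→5
  5='caabb' goto ·  [P0 ends]
  6='b' goto a→12 d→7
  7='bd' goto d→8
  8='bdd' goto d→9
  9='bddd' goto c→10
  10='bdddc' goto d→11
  11='bdddcd' goto ·  [P1 ends]
  12='ba' goto ·  [P2 ends]
  13='a' goto a→18 d→14
  14='ad' goto c→15
  15='adc' goto b→16
  16='adcb' goto d→17
  17='adcbd' goto ·  [P3 ends]
  18='aa' goto ·  [P4 ends]
  19='d' goto d→20
  20='dd' goto d→21
  21='ddd' goto c→22
  22='dddc' goto d→23
  23='dddcd' goto ·  [P5 ends]

BFS fail/out derivation:
  fail(1) 'c': from fail(0)=0 chase 'c': 0 ⇒ 0;  out=∅∪out(0)=∅
  fail(6) 'b': from fail(0)=0 chase 'b': 0 ⇒ 0;  out=∅∪out(0)=∅
  fail(13) 'a': from fail(0)=0 chase 'a': 0 ⇒ 0;  out=∅∪out(0)=∅
  fail(19) 'd': from fail(0)=0 chase 'd': 0 ⇒ 0;  out=∅∪out(0)=∅
  fail(2) 'ca': from fail(1)=0 chase 'a': 0 ⇒ 13;  out=∅∪out(13)=∅
  fail(7) 'bd': from fail(6)=0 chase 'd': 0 ⇒ 19;  out=∅∪out(19)=∅
  fail(12) 'ba': from fail(6)=0 chase 'a': 0 ⇒ 13;  out={2}∪out(13)={2}
  fail(14) 'ad': from fail(13)=0 chase 'd': 0 ⇒ 19;  out=∅∪out(19)=∅
  fail(18) 'aa': from fail(13)=0 chase 'a': 0 ⇒ 13;  out={4}∪out(13)={4}
  fail(20) 'dd': from fail(19)=0 chase 'd': 0 ⇒ 19;  out=∅∪out(19)=∅
  fail(3) 'caa': from fail(2)=13 chase 'a': 13 ⇒ 18;  out=∅∪out(18)={4}
  fail(8) 'bdd': from fail(7)=19 chase 'd': 19 ⇒ 20;  out=∅∪out(20)=∅
  fail(15) 'adc': from fail(14)=19 chase 'c': 19→0 ⇒ 1;  out=∅∪out(1)=∅
  fail(21) 'ddd': from fail(20)=19 chase 'd': 19 ⇒ 20;  out=∅∪out(20)=∅
  fail(4) 'caab': from fail(3)=18 chase 'b': 18→13→0 ⇒ 6;  out=∅∪out(6)=∅
  fail(9) 'bddd': from fail(8)=20 chase 'd': 20 ⇒ 21;  out=∅∪out(21)=∅
  fail(16) 'adcb': from fail(15)=1 chase 'b': 1→0 ⇒ 6;  out=∅∪out(6)=∅
  fail(22) 'dddc': from fail(21)=20 chase 'c': 20→19→0 ⇒ 1;  out=∅∪out(1)=∅
  fail(5) 'caabb': from fail(4)=6 chase 'b': 6→0 ⇒ 6;  out={0}∪out(6)={0}
  fail(10) 'bdddc': from fail(9)=21 chase 'c': 21 ⇒ 22;  out=∅∪out(22)=∅
  fail(17) 'adcbd': from fail(16)=6 chase 'd': 6 ⇒ 7;  out={3}∪out(7)={3}
  fail(23) 'dddcd': from fail(22)=1 chase 'd': 1→0 ⇒ 19;  out={5}∪out(19)={5}
  fail(11) 'bdddcd': from fail(10)=22 chase 'd': 22 ⇒ 23;  out={1}∪out(23)={1,5}

Run:
[0] read 'd'  n0⇒n19
[1] read 'b'  n19⇒n6 ·f
[2] read 'a'  n6⇒n12  → match P2@[1:2]
[3] read 'a'  n12⇒n18 ·f  → match P4@[2:3]
[4] read 'b'  n18⇒n6 ·f
[5] read 'a'  n6⇒n12  → match P2@[4:5]
[6] read 'a'  n12⇒n18 ·f  → match P4@[5:6]
[7] read 'd'  n18⇒n14 ·f
[8] read 'd'  n14⇒n20 ·f
[9] read 'd'  n20⇒n21
[10] read 'c'  n21⇒n22
[11] read 'd'  n22⇒n23  → match P5@[7:11]
[12] read 'b'  n23⇒n6 ·f
[13] read 'd'  n6⇒n7
[14] read 'd'  n7⇒n8
[15] read 'd'  n8⇒n9
[16] read 'c'  n9⇒n10
[17] read 'd'  n10⇒n11  → match P1@[12:17],P5@[13:17]
[18] read 'd'  n11⇒n20 ·f
[19] read 'a'  n20⇒n13 ·f
[20] read 'a'  n13⇒n18  → match P4@[19:20]
[21] read 'b'  n18⇒n6 ·f
[22] read 'a'  n6⇒n12  → match P2@[21:22]
[23] read 'd'  n12⇒n14 ·f
[24] read 'd'  n14⇒n20 ·f
[25] read 'd'  n20⇒n21
[26] read 'c'  n21⇒n22
[27] read 'd'  n22⇒n23  → match P5@[23:27]
[28] read 'b'  n23⇒n6 ·f

Matches: [[2,2],[3,4],[5,2],[6,4],[11,5],[17,1],[17,5],[20,4],[22,2],[27,5]]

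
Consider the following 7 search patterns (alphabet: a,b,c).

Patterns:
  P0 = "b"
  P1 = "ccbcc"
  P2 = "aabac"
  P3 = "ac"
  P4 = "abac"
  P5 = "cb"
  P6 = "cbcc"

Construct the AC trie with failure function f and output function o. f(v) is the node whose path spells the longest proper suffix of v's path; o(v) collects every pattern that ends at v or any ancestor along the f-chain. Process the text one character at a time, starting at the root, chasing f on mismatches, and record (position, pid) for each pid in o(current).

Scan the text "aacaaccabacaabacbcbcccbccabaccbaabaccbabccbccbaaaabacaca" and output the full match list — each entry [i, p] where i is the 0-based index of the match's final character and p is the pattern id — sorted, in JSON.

Build automaton:
Trie nodes:
  0='ε' goto a→7 b→1 c→2
  1='b' goto ·  [P0 ends]
  2='c' goto b→16 c→3
  3='cc' goto b→4
  4='ccb' goto c→5
  5='ccbc' goto c→6
  6='ccbcc' goto ·  [P1 ends]
  7='a' goto a→8 b→13 c→12
  8='aa' goto b→9
  9='aab' goto a→10
  10='aaba' goto c→11
  11='aabac' goto ·  [P2 ends]
  12='ac' goto ·  [P3 ends]
  13='ab' goto a→14
  14='aba' goto c→15
  15='abac' goto ·  [P4 ends]
  16='cb' goto c→17  [P5 ends]
  17='cbc' goto c→18
  18='cbcc' goto ·  [P6 ends]

Failure links (BFS by depth):
  fail(1) 'b': from fail(0)=0 chase 'b': 0 ⇒ 0;  out={0}∪out(0)={0}
  fail(2) 'c': from fail(0)=0 chase 'c': 0 ⇒ 0;  out=∅∪out(0)=∅
  fail(7) 'a': from fail(0)=0 chase 'a': 0 ⇒ 0;  out=∅∪out(0)=∅
  fail(3) 'cc': from fail(2)=0 chase 'c': 0 ⇒ 2;  out=∅∪out(2)=∅
  fail(8) 'aa': from fail(7)=0 chase 'a': 0 ⇒ 7;  out=∅∪out(7)=∅
  fail(12) 'ac': from fail(7)=0 chase 'c': 0 ⇒ 2;  out={3}∪out(2)={3}
  fail(13) 'ab': from fail(7)=0 chase 'b': 0 ⇒ 1;  out=∅∪out(1)={0}
  fail(16) 'cb': from fail(2)=0 chase 'b': 0 ⇒ 1;  out={5}∪out(1)={0,5}
  fail(4) 'ccb': from fail(3)=2 chase 'b': 2 ⇒ 16;  out=∅∪out(16)={0,5}
  fail(9) 'aab': from fail(8)=7 chase 'b': 7 ⇒ 13;  out=∅∪out(13)={0}
  fail(14) 'aba': from fail(13)=1 chase 'a': 1→0 ⇒ 7;  out=∅∪out(7)=∅
  fail(17) 'cbc': from fail(16)=1 chase 'c': 1→0 ⇒ 2;  out=∅∪out(2)=∅
  fail(5) 'ccbc': from fail(4)=16 chase 'c': 16 ⇒ 17;  out=∅∪out(17)=∅
  fail(10) 'aaba': from fail(9)=13 chase 'a': 13 ⇒ 14;  out=∅∪out(14)=∅
  fail(15) 'abac': from fail(14)=7 chase 'c': 7 ⇒ 12;  out={4}∪out(12)={3,4}
  fail(18) 'cbcc': from fail(17)=2 chase 'c': 2 ⇒ 3;  out={6}∪out(3)={6}
  fail(6) 'ccbcc': from fail(5)=17 chase 'c': 17 ⇒ 18;  out={1}∪out(18)={1,6}
  fail(11) 'aabac': from fail(10)=14 chase 'c': 14 ⇒ 15;  out={2}∪out(15)={2,3,4}

Run:
[0] read 'a'  n0⇒n7
[1] read 'a'  n7⇒n8
[2] read 'c'  n8⇒n12 ·f  ** P3@[1:2]
[3] read 'a'  n12⇒n7 ·f
[4] read 'a'  n7⇒n8
[5] read 'c'  n8⇒n12 ·f  ** P3@[4:5]
[6] read 'c'  n12⇒n3 ·f
[7] read 'a'  n3⇒n7 ·f
[8] read 'b'  n7⇒n13  ** P0@[8:8]
[9] read 'a'  n13⇒n14
[10] read 'c'  n14⇒n15  ** P3@[9:10],P4@[7:10]
[11] read 'a'  n15⇒n7 ·f
[12] read 'a'  n7⇒n8
[13] read 'b'  n8⇒n9  ** P0@[13:13]
[14] read 'a'  n9⇒n10
[15] read 'c'  n10⇒n11  ** P2@[11:15],P3@[14:15],P4@[12:15]
[16] read 'b'  n11⇒n16 ·f  ** P0@[16:16],P5@[15:16]
[17] read 'c'  n16⇒n17
[18] read 'b'  n17⇒n16 ·f  ** P0@[18:18],P5@[17:18]
[19] read 'c'  n16⇒n17
[20] read 'c'  n17⇒n18  ** P6@[17:20]
[21] read 'c'  n18⇒n3 ·f
[22] read 'b'  n3⇒n4  ** P0@[22:22],P5@[21:22]
[23] read 'c'  n4⇒n5
[24] read 'c'  n5⇒n6  ** P1@[20:24],P6@[21:24]
[25] read 'a'  n6⇒n7 ·f
[26] read 'b'  n7⇒n13  ** P0@[26:26]
[27] read 'a'  n13⇒n14
[28] read 'c'  n14⇒n15  ** P3@[27:28],P4@[25:28]
[29] read 'c'  n15⇒n3 ·f
[30] read 'b'  n3⇒n4  ** P0@[30:30],P5@[29:30]
[31] read 'a'  n4⇒n7 ·f
[32] read 'a'  n7⇒n8
[33] read 'b'  n8⇒n9  ** P0@[33:33]
[34] read 'a'  n9⇒n10
[35] read 'c'  n10⇒n11  ** P2@[31:35],P3@[34:35],P4@[32:35]
[36] read 'c'  n11⇒n3 ·f
[37] read 'b'  n3⇒n4  ** P0@[37:37],P5@[36:37]
[38] read 'a'  n4⇒n7 ·f
[39] read 'b'  n7⇒n13  ** P0@[39:39]
[40] read 'c'  n13⇒n2 ·f
[41] read 'c'  n2⇒n3
[42] read 'b'  n3⇒n4  ** P0@[42:42],P5@[41:42]
[43] read 'c'  n4⇒n5
[44] read 'c'  n5⇒n6  ** P1@[40:44],P6@[41:44]
[45] read 'b'  n6⇒n4 ·f  ** P0@[45:45],P5@[44:45]
[46] read 'a'  n4⇒n7 ·f
[47] read 'a'  n7⇒n8
[48] read 'a'  n8⇒n8 ·f
[49] read 'a'  n8⇒n8 ·f
[50] read 'b'  n8⇒n9  ** P0@[50:50]
[51] read 'a'  n9⇒n10
[52] read 'c'  n10⇒n11  ** P2@[48:52],P3@[51:52],P4@[49:52]
[53] read 'a'  n11⇒n7 ·f
[54] read 'c'  n7⇒n12  ** P3@[53:54]
[55] read 'a'  n12⇒n7 ·f

Matches: [[2,3],[5,3],[8,0],[10,3],[10,4],[13,0],[15,2],[15,3],[15,4],[16,0],[16,5],[18,0],[18,5],[20,6],[22,0],[22,5],[24,1],[24,6],[26,0],[28,3],[28,4],[30,0],[30,5],[33,0],[35,2],[35,3],[35,4],[37,0],[37,5],[39,0],[42,0],[42,5],[44,1],[44,6],[45,0],[45,5],[50,0],[52,2],[52,3],[52,4],[54,3]]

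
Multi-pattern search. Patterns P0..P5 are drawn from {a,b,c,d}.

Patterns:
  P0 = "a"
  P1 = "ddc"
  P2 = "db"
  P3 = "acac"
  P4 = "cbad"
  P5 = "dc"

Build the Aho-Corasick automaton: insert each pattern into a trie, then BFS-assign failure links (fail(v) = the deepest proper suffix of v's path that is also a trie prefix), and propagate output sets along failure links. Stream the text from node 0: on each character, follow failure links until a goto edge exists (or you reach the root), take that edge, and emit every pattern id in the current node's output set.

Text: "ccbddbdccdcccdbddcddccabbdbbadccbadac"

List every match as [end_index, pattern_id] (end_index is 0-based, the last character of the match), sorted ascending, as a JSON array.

Construct AC machine:
Trie nodes:
  0='ε' goto a→1 c→9 d→2
  1='a' goto c→6  [P0 ends]
  2='d' goto b→5 c→13 d→3
  3='dd' goto c→4
  4='ddc' goto ·  [P1 ends]
  5='db' goto ·  [P2 ends]
  6='ac' goto a→7
  7='aca' goto c→8
  8='acac' goto ·  [P3 ends]
  9='c' goto b→10
  10='cb' goto a→11
  11='cba' goto d→12
  12='cbad' goto ·  [P4 ends]
  13='dc' goto ·  [P5 ends]

BFS fail/out derivation:
  n1('a'): parent n0 fail=0; on 'a' 0 → fail=0;  out {0}∪∅={0}
  n2('d'): parent n0 fail=0; on 'd' 0 → fail=0;  out ∅∪∅=∅
  n9('c'): parent n0 fail=0; on 'c' 0 → fail=0;  out ∅∪∅=∅
  n3('dd'): parent n2 fail=0; on 'd' 0 → fail=2;  out ∅∪∅=∅
  n5('db'): parent n2 fail=0; on 'b' 0 → fail=0;  out {2}∪∅={2}
  n6('ac'): parent n1 fail=0; on 'c' 0 → fail=9;  out ∅∪∅=∅
  n10('cb'): parent n9 fail=0; on 'b' 0 → fail=0;  out ∅∪∅=∅
  n13('dc'): parent n2 fail=0; on 'c' 0 → fail=9;  out {5}∪∅={5}
  n4('ddc'): parent n3 fail=2; on 'c' 2 → fail=13;  out {1}∪{5}={1,5}
  n7('aca'): parent n6 fail=9; on 'a' 9→0 → fail=1;  out ∅∪{0}={0}
  n11('cba'): parent n10 fail=0; on 'a' 0 → fail=1;  out ∅∪{0}={0}
  n8('acac'): parent n7 fail=1; on 'c' 1 → fail=6;  out {3}∪∅={3}
  n12('cbad'): parent n11 fail=1; on 'd' 1→0 → fail=2;  out {4}∪∅={4}

Scan:
[0] read 'c'  n0⇒n9
[1] read 'c'  n9⇒n9 ·f
[2] read 'b'  n9⇒n10
[3] read 'd'  n10⇒n2 ·f
[4] read 'd'  n2⇒n3
[5] read 'b'  n3⇒n5 ·f  emit P2@[4:5]
[6] read 'd'  n5⇒n2 ·f
[7] read 'c'  n2⇒n13  emit P5@[6:7]
[8] read 'c'  n13⇒n9 ·f
[9] read 'd'  n9⇒n2 ·f
[10] read 'c'  n2⇒n13  emit P5@[9:10]
[11] read 'c'  n13⇒n9 ·f
[12] read 'c'  n9⇒n9 ·f
[13] read 'd'  n9⇒n2 ·f
[14] read 'b'  n2⇒n5  emit P2@[13:14]
[15] read 'd'  n5⇒n2 ·f
[16] read 'd'  n2⇒n3
[17] read 'c'  n3⇒n4  emit P1@[15:17],P5@[16:17]
[18] read 'd'  n4⇒n2 ·f
[19] read 'd'  n2⇒n3
[20] read 'c'  n3⇒n4  emit P1@[18:20],P5@[19:20]
[21] read 'c'  n4⇒n9 ·f
[22] read 'a'  n9⇒n1 ·f  emit P0@[22:22]
[23] read 'b'  n1⇒n0 ·f
[24] read 'b'  n0⇒n0
[25] read 'd'  n0⇒n2
[26] read 'b'  n2⇒n5  emit P2@[25:26]
[27] read 'b'  n5⇒n0 ·f
[28] read 'a'  n0⇒n1  emit P0@[28:28]
[29] read 'd'  n1⇒n2 ·f
[30] read 'c'  n2⇒n13  emit P5@[29:30]
[31] read 'c'  n13⇒n9 ·f
[32] read 'b'  n9⇒n10
[33] read 'a'  n10⇒n11  emit P0@[33:33]
[34] read 'd'  n11⇒n12  emit P4@[31:34]
[35] read 'a'  n12⇒n1 ·f  emit P0@[35:35]
[36] read 'c'  n1⇒n6

Result: [[5,2],[7,5],[10,5],[14,2],[17,1],[17,5],[20,1],[20,5],[22,0],[26,2],[28,0],[30,5],[33,0],[34,4],[35,0]]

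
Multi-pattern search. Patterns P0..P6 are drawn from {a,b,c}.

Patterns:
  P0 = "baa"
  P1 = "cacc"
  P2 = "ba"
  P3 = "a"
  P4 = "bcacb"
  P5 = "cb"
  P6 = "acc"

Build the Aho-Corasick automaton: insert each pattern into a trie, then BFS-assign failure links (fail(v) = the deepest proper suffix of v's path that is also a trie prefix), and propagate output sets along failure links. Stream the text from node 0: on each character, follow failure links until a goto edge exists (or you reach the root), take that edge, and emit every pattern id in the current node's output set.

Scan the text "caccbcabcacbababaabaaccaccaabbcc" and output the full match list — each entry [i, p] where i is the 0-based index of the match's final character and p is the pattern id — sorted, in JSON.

Build:
Trie (insert patterns):
  0='ε' goto a→8 b→1 c→4
  1='b' goto a→2 c→9
  2='ba' goto a→3  ←P2
  3='baa' goto ·  ←P0
  4='c' goto a→5 b→13
  5='ca' goto c→6
  6='cac' goto c→7
  7='cacc' goto ·  ←P1
  8='a' goto c→14  ←P3
  9='bc' goto a→10
  10='bca' goto c→11
  11='bcac' goto b→12
  12='bcacb' goto ·  ←P4
  13='cb' goto ·  ←P5
  14='ac' goto c→15
  15='acc' goto ·  ←P6

BFS fail/out derivation:
  fail(1) 'b': from fail(0)=0 chase 'b': 0 ⇒ 0;  out=∅∪out(0)=∅
  fail(4) 'c': from fail(0)=0 chase 'c': 0 ⇒ 0;  out=∅∪out(0)=∅
  fail(8) 'a': from fail(0)=0 chase 'a': 0 ⇒ 0;  out={3}∪out(0)={3}
  fail(2) 'ba': from fail(1)=0 chase 'a': 0 ⇒ 8;  out={2}∪out(8)={2,3}
  fail(5) 'ca': from fail(4)=0 chase 'a': 0 ⇒ 8;  out=∅∪out(8)={3}
  fail(9) 'bc': from fail(1)=0 chase 'c': 0 ⇒ 4;  out=∅∪out(4)=∅
  fail(13) 'cb': from fail(4)=0 chase 'b': 0 ⇒ 1;  out={5}∪out(1)={5}
  fail(14) 'ac': from fail(8)=0 chase 'c': 0 ⇒ 4;  out=∅∪out(4)=∅
  fail(3) 'baa': from fail(2)=8 chase 'a': 8→0 ⇒ 8;  out={0}∪out(8)={0,3}
  fail(6) 'cac': from fail(5)=8 chase 'c': 8 ⇒ 14;  out=∅∪out(14)=∅
  fail(10) 'bca': from fail(9)=4 chase 'a': 4 ⇒ 5;  out=∅∪out(5)={3}
  fail(15) 'acc': from fail(14)=4 chase 'c': 4→0 ⇒ 4;  out={6}∪out(4)={6}
  fail(7) 'cacc': from fail(6)=14 chase 'c': 14 ⇒ 15;  out={1}∪out(15)={1,6}
  fail(11) 'bcac': from fail(10)=5 chase 'c': 5 ⇒ 6;  out=∅∪out(6)=∅
  fail(12) 'bcacb': from fail(11)=6 chase 'b': 6→14→4 ⇒ 13;  out={4}∪out(13)={4,5}

Text stream:
pos 0 'c': at 4
pos 1 'a': at 5  → match P3@[1:1]
pos 2 'c': at 6
pos 3 'c': at 7  → match P1@[0:3],P6@[1:3]
pos 4 'b': at 13 (fail-walked)  → match P5@[3:4]
pos 5 'c': at 9 (fail-walked)
pos 6 'a': at 10  → match P3@[6:6]
pos 7 'b': at 1 (fail-walked)
pos 8 'c': at 9
pos 9 'a': at 10  → match P3@[9:9]
pos 10 'c': at 11
pos 11 'b': at 12  → match P4@[7:11],P5@[10:11]
pos 12 'a': at 2 (fail-walked)  → match P2@[11:12],P3@[12:12]
pos 13 'b': at 1 (fail-walked)
pos 14 'a': at 2  → match P2@[13:14],P3@[14:14]
pos 15 'b': at 1 (fail-walked)
pos 16 'a': at 2  → match P2@[15:16],P3@[16:16]
pos 17 'a': at 3  → match P0@[15:17],P3@[17:17]
pos 18 'b': at 1 (fail-walked)
pos 19 'a': at 2  → match P2@[18:19],P3@[19:19]
pos 20 'a': at 3  → match P0@[18:20],P3@[20:20]
pos 21 'c': at 14 (fail-walked)
pos 22 'c': at 15  → match P6@[20:22]
pos 23 'a': at 5 (fail-walked)  → match P3@[23:23]
pos 24 'c': at 6
pos 25 'c': at 7  → match P1@[22:25],P6@[23:25]
pos 26 'a': at 5 (fail-walked)  → match P3@[26:26]
pos 27 'a': at 8 (fail-walked)  → match P3@[27:27]
pos 28 'b': at 1 (fail-walked)
pos 29 'b': at 1 (fail-walked)
pos 30 'c': at 9
pos 31 'c': at 4 (fail-walked)

Matches: [[1,3],[3,1],[3,6],[4,5],[6,3],[9,3],[11,4],[11,5],[12,2],[12,3],[14,2],[14,3],[16,2],[16,3],[17,0],[17,3],[19,2],[19,3],[20,0],[20,3],[22,6],[23,3],[25,1],[25,6],[26,3],[27,3]]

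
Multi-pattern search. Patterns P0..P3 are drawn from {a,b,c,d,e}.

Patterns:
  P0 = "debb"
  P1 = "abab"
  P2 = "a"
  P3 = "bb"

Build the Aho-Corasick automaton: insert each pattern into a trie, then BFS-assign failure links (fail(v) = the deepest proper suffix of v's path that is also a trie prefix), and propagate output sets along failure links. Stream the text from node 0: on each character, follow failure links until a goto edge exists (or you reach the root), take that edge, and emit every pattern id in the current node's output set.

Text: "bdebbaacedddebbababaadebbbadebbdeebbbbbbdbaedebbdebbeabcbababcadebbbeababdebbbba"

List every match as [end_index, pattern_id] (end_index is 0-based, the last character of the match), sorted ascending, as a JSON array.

Build:
Trie (insert patterns):
  n0 'ε': a→5 b→9 d→1
  n1 'd': e→2
  n2 'de': b→3
  n3 'deb': b→4
  n4 'debb': ·  ←P0
  n5 'a': b→6  ←P2
  n6 'ab': a→7
  n7 'aba': b→8
  n8 'abab': ·  ←P1
  n9 'b': b→10
  n10 'bb': ·  ←P3

BFS fail/out derivation:
  fail(1) 'd': from fail(0)=0 chase 'd': 0 ⇒ 0;  out=∅∪out(0)=∅
  fail(5) 'a': from fail(0)=0 chase 'a': 0 ⇒ 0;  out={2}∪out(0)={2}
  fail(9) 'b': from fail(0)=0 chase 'b': 0 ⇒ 0;  out=∅∪out(0)=∅
  fail(2) 'de': from fail(1)=0 chase 'e': 0 ⇒ 0;  out=∅∪out(0)=∅
  fail(6) 'ab': from fail(5)=0 chase 'b': 0 ⇒ 9;  out=∅∪out(9)=∅
  fail(10) 'bb': from fail(9)=0 chase 'b': 0 ⇒ 9;  out={3}∪out(9)={3}
  fail(3) 'deb': from fail(2)=0 chase 'b': 0 ⇒ 9;  out=∅∪out(9)=∅
  fail(7) 'aba': from fail(6)=9 chase 'a': 9→0 ⇒ 5;  out=∅∪out(5)={2}
  fail(4) 'debb': from fail(3)=9 chase 'b': 9 ⇒ 10;  out={0}∪out(10)={0,3}
  fail(8) 'abab': from fail(7)=5 chase 'b': 5 ⇒ 6;  out={1}∪out(6)={1}

Run:
i=0 'b': node 0→9
i=1 'd': node 9→1 ·f
i=2 'e': node 1→2
i=3 'b': node 2→3
i=4 'b': node 3→4  → match P0@[1:4],P3@[3:4]
i=5 'a': node 4→5 ·f  → match P2@[5:5]
i=6 'a': node 5→5 ·f  → match P2@[6:6]
i=7 'c': node 5→0 ·f
i=8 'e': node 0→0
i=9 'd': node 0→1
i=10 'd': node 1→1 ·f
i=11 'd': node 1→1 ·f
i=12 'e': node 1→2
i=13 'b': node 2→3
i=14 'b': node 3→4  → match P0@[11:14],P3@[13:14]
i=15 'a': node 4→5 ·f  → match P2@[15:15]
i=16 'b': node 5→6
i=17 'a': node 6→7  → match P2@[17:17]
i=18 'b': node 7→8  → match P1@[15:18]
i=19 'a': node 8→7 ·f  → match P2@[19:19]
i=20 'a': node 7→5 ·f  → match P2@[20:20]
i=21 'd': node 5→1 ·f
i=22 'e': node 1→2
i=23 'b': node 2→3
i=24 'b': node 3→4  → match P0@[21:24],P3@[23:24]
i=25 'b': node 4→10 ·f  → match P3@[24:25]
i=26 'a': node 10→5 ·f  → match P2@[26:26]
i=27 'd': node 5→1 ·f
i=28 'e': node 1→2
i=29 'b': node 2→3
i=30 'b': node 3→4  → match P0@[27:30],P3@[29:30]
i=31 'd': node 4→1 ·f
i=32 'e': node 1→2
i=33 'e': node 2→0 ·f
i=34 'b': node 0→9
i=35 'b': node 9→10  → match P3@[34:35]
i=36 'b': node 10→10 ·f  → match P3@[35:36]
i=37 'b': node 10→10 ·f  → match P3@[36:37]
i=38 'b': node 10→10 ·f  → match P3@[37:38]
i=39 'b': node 10→10 ·f  → match P3@[38:39]
i=40 'd': node 10→1 ·f
i=41 'b': node 1→9 ·f
i=42 'a': node 9→5 ·f  → match P2@[42:42]
i=43 'e': node 5→0 ·f
i=44 'd': node 0→1
i=45 'e': node 1→2
i=46 'b': node 2→3
i=47 'b': node 3→4  → match P0@[44:47],P3@[46:47]
i=48 'd': node 4→1 ·f
i=49 'e': node 1→2
i=50 'b': node 2→3
i=51 'b': node 3→4  → match P0@[48:51],P3@[50:51]
i=52 'e': node 4→0 ·f
i=53 'a': node 0→5  → match P2@[53:53]
i=54 'b': node 5→6
i=55 'c': node 6→0 ·f
i=56 'b': node 0→9
i=57 'a': node 9→5 ·f  → match P2@[57:57]
i=58 'b': node 5→6
i=59 'a': node 6→7  → match P2@[59:59]
i=60 'b': node 7→8  → match P1@[57:60]
i=61 'c': node 8→0 ·f
i=62 'a': node 0→5  → match P2@[62:62]
i=63 'd': node 5→1 ·f
i=64 'e': node 1→2
i=65 'b': node 2→3
i=66 'b': node 3→4  → match P0@[63:66],P3@[65:66]
i=67 'b': node 4→10 ·f  → match P3@[66:67]
i=68 'e': node 10→0 ·f
i=69 'a': node 0→5  → match P2@[69:69]
i=70 'b': node 5→6
i=71 'a': node 6→7  → match P2@[71:71]
i=72 'b': node 7→8  → match P1@[69:72]
i=73 'd': node 8→1 ·f
i=74 'e': node 1→2
i=75 'b': node 2→3
i=76 'b': node 3→4  → match P0@[73:76],P3@[75:76]
i=77 'b': node 4→10 ·f  → match P3@[76:77]
i=78 'b': node 10→10 ·f  → match P3@[77:78]
i=79 'a': node 10→5 ·f  → match P2@[79:79]

Result: [[4,0],[4,3],[5,2],[6,2],[14,0],[14,3],[15,2],[17,2],[18,1],[19,2],[20,2],[24,0],[24,3],[25,3],[26,2],[30,0],[30,3],[35,3],[36,3],[37,3],[38,3],[39,3],[42,2],[47,0],[47,3],[51,0],[51,3],[53,2],[57,2],[59,2],[60,1],[62,2],[66,0],[66,3],[67,3],[69,2],[71,2],[72,1],[76,0],[76,3],[77,3],[78,3],[79,2]]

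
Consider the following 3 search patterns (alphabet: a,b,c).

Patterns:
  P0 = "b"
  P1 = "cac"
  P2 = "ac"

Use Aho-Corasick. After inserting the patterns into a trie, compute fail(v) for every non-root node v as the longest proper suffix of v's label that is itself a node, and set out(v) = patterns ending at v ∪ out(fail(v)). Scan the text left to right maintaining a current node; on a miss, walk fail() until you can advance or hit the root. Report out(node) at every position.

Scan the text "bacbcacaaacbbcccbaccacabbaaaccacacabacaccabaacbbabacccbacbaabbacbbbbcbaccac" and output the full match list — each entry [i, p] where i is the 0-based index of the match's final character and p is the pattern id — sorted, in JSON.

Build automaton:
Trie nodes:
  n0 'ε': a→5 b→1 c→2
  n1 'b': ·  [P0 ends]
  n2 'c': a→3
  n3 'ca': c→4
  n4 'cac': ·  [P1 ends]
  n5 'a': c→6
  n6 'ac': ·  [P2 ends]

BFS fail/out derivation:
  fail(1) 'b': from fail(0)=0 chase 'b': 0 ⇒ 0;  out={0}∪out(0)={0}
  fail(2) 'c': from fail(0)=0 chase 'c': 0 ⇒ 0;  out=∅∪out(0)=∅
  fail(5) 'a': from fail(0)=0 chase 'a': 0 ⇒ 0;  out=∅∪out(0)=∅
  fail(3) 'ca': from fail(2)=0 chase 'a': 0 ⇒ 5;  out=∅∪out(5)=∅
  fail(6) 'ac': from fail(5)=0 chase 'c': 0 ⇒ 2;  out={2}∪out(2)={2}
  fail(4) 'cac': from fail(3)=5 chase 'c': 5 ⇒ 6;  out={1}∪out(6)={1,2}

Run:
[0] read 'b'  n0⇒n1  ** P0@[0:0]
[1] read 'a'  n1⇒n5 (via fail)
[2] read 'c'  n5⇒n6  ** P2@[1:2]
[3] read 'b'  n6⇒n1 (via fail)  ** P0@[3:3]
[4] read 'c'  n1⇒n2 (via fail)
[5] read 'a'  n2⇒n3
[6] read 'c'  n3⇒n4  ** P1@[4:6],P2@[5:6]
[7] read 'a'  n4⇒n3 (via fail)
[8] read 'a'  n3⇒n5 (via fail)
[9] read 'a'  n5⇒n5 (via fail)
[10] read 'c'  n5⇒n6  ** P2@[9:10]
[11] read 'b'  n6⇒n1 (via fail)  ** P0@[11:11]
[12] read 'b'  n1⇒n1 (via fail)  ** P0@[12:12]
[13] read 'c'  n1⇒n2 (via fail)
[14] read 'c'  n2⇒n2 (via fail)
[15] read 'c'  n2⇒n2 (via fail)
[16] read 'b'  n2⇒n1 (via fail)  ** P0@[16:16]
[17] read 'a'  n1⇒n5 (via fail)
[18] read 'c'  n5⇒n6  ** P2@[17:18]
[19] read 'c'  n6⇒n2 (via fail)
[20] read 'a'  n2⇒n3
[21] read 'c'  n3⇒n4  ** P1@[19:21],P2@[20:21]
[22] read 'a'  n4⇒n3 (via fail)
[23] read 'b'  n3⇒n1 (via fail)  ** P0@[23:23]
[24] read 'b'  n1⇒n1 (via fail)  ** P0@[24:24]
[25] read 'a'  n1⇒n5 (via fail)
[26] read 'a'  n5⇒n5 (via fail)
[27] read 'a'  n5⇒n5 (via fail)
[28] read 'c'  n5⇒n6  ** P2@[27:28]
[29] read 'c'  n6⇒n2 (via fail)
[30] read 'a'  n2⇒n3
[31] read 'c'  n3⇒n4  ** P1@[29:31],P2@[30:31]
[32] read 'a'  n4⇒n3 (via fail)
[33] read 'c'  n3⇒n4  ** P1@[31:33],P2@[32:33]
[34] read 'a'  n4⇒n3 (via fail)
[35] read 'b'  n3⇒n1 (via fail)  ** P0@[35:35]
[36] read 'a'  n1⇒n5 (via fail)
[37] read 'c'  n5⇒n6  ** P2@[36:37]
[38] read 'a'  n6⇒n3 (via fail)
[39] read 'c'  n3⇒n4  ** P1@[37:39],P2@[38:39]
[40] read 'c'  n4⇒n2 (via fail)
[41] read 'a'  n2⇒n3
[42] read 'b'  n3⇒n1 (via fail)  ** P0@[42:42]
[43] read 'a'  n1⇒n5 (via fail)
[44] read 'a'  n5⇒n5 (via fail)
[45] read 'c'  n5⇒n6  ** P2@[44:45]
[46] read 'b'  n6⇒n1 (via fail)  ** P0@[46:46]
[47] read 'b'  n1⇒n1 (via fail)  ** P0@[47:47]
[48] read 'a'  n1⇒n5 (via fail)
[49] read 'b'  n5⇒n1 (via fail)  ** P0@[49:49]
[50] read 'a'  n1⇒n5 (via fail)
[51] read 'c'  n5⇒n6  ** P2@[50:51]
[52] read 'c'  n6⇒n2 (via fail)
[53] read 'c'  n2⇒n2 (via fail)
[54] read 'b'  n2⇒n1 (via fail)  ** P0@[54:54]
[55] read 'a'  n1⇒n5 (via fail)
[56] read 'c'  n5⇒n6  ** P2@[55:56]
[57] read 'b'  n6⇒n1 (via fail)  ** P0@[57:57]
[58] read 'a'  n1⇒n5 (via fail)
[59] read 'a'  n5⇒n5 (via fail)
[60] read 'b'  n5⇒n1 (via fail)  ** P0@[60:60]
[61] read 'b'  n1⇒n1 (via fail)  ** P0@[61:61]
[62] read 'a'  n1⇒n5 (via fail)
[63] read 'c'  n5⇒n6  ** P2@[62:63]
[64] read 'b'  n6⇒n1 (via fail)  ** P0@[64:64]
[65] read 'b'  n1⇒n1 (via fail)  ** P0@[65:65]
[66] read 'b'  n1⇒n1 (via fail)  ** P0@[66:66]
[67] read 'b'  n1⇒n1 (via fail)  ** P0@[67:67]
[68] read 'c'  n1⇒n2 (via fail)
[69] read 'b'  n2⇒n1 (via fail)  ** P0@[69:69]
[70] read 'a'  n1⇒n5 (via fail)
[71] read 'c'  n5⇒n6  ** P2@[70:71]
[72] read 'c'  n6⇒n2 (via fail)
[73] read 'a'  n2⇒n3
[74] read 'c'  n3⇒n4  ** P1@[72:74],P2@[73:74]

Matches: [[0,0],[2,2],[3,0],[6,1],[6,2],[10,2],[11,0],[12,0],[16,0],[18,2],[21,1],[21,2],[23,0],[24,0],[28,2],[31,1],[31,2],[33,1],[33,2],[35,0],[37,2],[39,1],[39,2],[42,0],[45,2],[46,0],[47,0],[49,0],[51,2],[54,0],[56,2],[57,0],[60,0],[61,0],[63,2],[64,0],[65,0],[66,0],[67,0],[69,0],[71,2],[74,1],[74,2]]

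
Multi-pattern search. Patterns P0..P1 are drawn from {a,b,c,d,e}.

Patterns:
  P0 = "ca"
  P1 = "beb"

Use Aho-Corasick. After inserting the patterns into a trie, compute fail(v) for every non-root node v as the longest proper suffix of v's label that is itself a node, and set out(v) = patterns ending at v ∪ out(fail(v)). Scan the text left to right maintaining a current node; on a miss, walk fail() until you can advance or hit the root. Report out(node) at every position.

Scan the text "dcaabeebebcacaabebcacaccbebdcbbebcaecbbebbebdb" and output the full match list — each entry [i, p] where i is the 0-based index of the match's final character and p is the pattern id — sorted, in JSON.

Build:
Trie nodes:
  n0 'ε': b→3 c→1
  n1 'c': a→2
  n2 'ca': ·  [P0 ends]
  n3 'b': e→4
  n4 'be': b→5
  n5 'beb': ·  [P1 ends]

BFS fail/out derivation:
  fail(1) 'c': from fail(0)=0 chase 'c': 0 ⇒ 0;  out=∅∪out(0)=∅
  fail(3) 'b': from fail(0)=0 chase 'b': 0 ⇒ 0;  out=∅∪out(0)=∅
  fail(2) 'ca': from fail(1)=0 chase 'a': 0 ⇒ 0;  out={0}∪out(0)={0}
  fail(4) 'be': from fail(3)=0 chase 'e': 0 ⇒ 0;  out=∅∪out(0)=∅
  fail(5) 'beb': from fail(4)=0 chase 'b': 0 ⇒ 3;  out={1}∪out(3)={1}

Scan:
i=0 'd': node 0→0
i=1 'c': node 0→1
i=2 'a': node 1→2  emit P0@[1:2]
i=3 'a': node 2→0 (fail-walked)
i=4 'b': node 0→3
i=5 'e': node 3→4
i=6 'e': node 4→0 (fail-walked)
i=7 'b': node 0→3
i=8 'e': node 3→4
i=9 'b': node 4→5  emit P1@[7:9]
i=10 'c': node 5→1 (fail-walked)
i=11 'a': node 1→2  emit P0@[10:11]
i=12 'c': node 2→1 (fail-walked)
i=13 'a': node 1→2  emit P0@[12:13]
i=14 'a': node 2→0 (fail-walked)
i=15 'b': node 0→3
i=16 'e': node 3→4
i=17 'b': node 4→5  emit P1@[15:17]
i=18 'c': node 5→1 (fail-walked)
i=19 'a': node 1→2  emit P0@[18:19]
i=20 'c': node 2→1 (fail-walked)
i=21 'a': node 1→2  emit P0@[20:21]
i=22 'c': node 2→1 (fail-walked)
i=23 'c': node 1→1 (fail-walked)
i=24 'b': node 1→3 (fail-walked)
i=25 'e': node 3→4
i=26 'b': node 4→5  emit P1@[24:26]
i=27 'd': node 5→0 (fail-walked)
i=28 'c': node 0→1
i=29 'b': node 1→3 (fail-walked)
i=30 'b': node 3→3 (fail-walked)
i=31 'e': node 3→4
i=32 'b': node 4→5  emit P1@[30:32]
i=33 'c': node 5→1 (fail-walked)
i=34 'a': node 1→2  emit P0@[33:34]
i=35 'e': node 2→0 (fail-walked)
i=36 'c': node 0→1
i=37 'b': node 1→3 (fail-walked)
i=38 'b': node 3→3 (fail-walked)
i=39 'e': node 3→4
i=40 'b': node 4→5  emit P1@[38:40]
i=41 'b': node 5→3 (fail-walked)
i=42 'e': node 3→4
i=43 'b': node 4→5  emit P1@[41:43]
i=44 'd': node 5→0 (fail-walked)
i=45 'b': node 0→3

Matches: [[2,0],[9,1],[11,0],[13,0],[17,1],[19,0],[21,0],[26,1],[32,1],[34,0],[40,1],[43,1]]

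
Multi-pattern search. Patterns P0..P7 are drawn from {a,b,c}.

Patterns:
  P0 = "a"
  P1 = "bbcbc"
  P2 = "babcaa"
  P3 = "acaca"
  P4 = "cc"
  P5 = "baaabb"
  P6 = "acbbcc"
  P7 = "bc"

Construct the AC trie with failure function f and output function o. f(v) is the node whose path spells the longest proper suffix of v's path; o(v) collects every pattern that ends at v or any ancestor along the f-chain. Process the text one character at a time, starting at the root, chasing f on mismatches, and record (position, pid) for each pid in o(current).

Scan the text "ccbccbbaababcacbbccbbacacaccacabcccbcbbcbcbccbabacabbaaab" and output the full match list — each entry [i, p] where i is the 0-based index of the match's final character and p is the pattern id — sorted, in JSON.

Build:
Trie (insert patterns):
  0='ε' goto a→1 b→2 c→16
  1='a' goto c→12  ←P0
  2='b' goto a→7 b→3 c→26
  3='bb' goto c→4
  4='bbc' goto b→5
  5='bbcb' goto c→6
  6='bbcbc' goto ·  ←P1
  7='ba' goto a→18 b→8
  8='bab' goto c→9
  9='babc' goto a→10
  10='babca' goto a→11
  11='babcaa' goto ·  ←P2
  12='ac' goto a→13 b→22
  13='aca' goto c→14
  14='acac' goto a→15
  15='acaca' goto ·  ←P3
  16='c' goto c→17
  17='cc' goto ·  ←P4
  18='baa' goto a→19
  19='baaa' goto b→20
  20='baaab' goto b→21
  21='baaabb' goto ·  ←P5
  22='acb' goto b→23
  23='acbb' goto c→24
  24='acbbc' goto c→25
  25='acbbcc' goto ·  ←P6
  26='bc' goto ·  ←P7

Failure links (BFS by depth):
  fail(1) 'a': from fail(0)=0 chase 'a': 0 ⇒ 0;  out={0}∪out(0)={0}
  fail(2) 'b': from fail(0)=0 chase 'b': 0 ⇒ 0;  out=∅∪out(0)=∅
  fail(16) 'c': from fail(0)=0 chase 'c': 0 ⇒ 0;  out=∅∪out(0)=∅
  fail(3) 'bb': from fail(2)=0 chase 'b': 0 ⇒ 2;  out=∅∪out(2)=∅
  fail(7) 'ba': from fail(2)=0 chase 'a': 0 ⇒ 1;  out=∅∪out(1)={0}
  fail(12) 'ac': from fail(1)=0 chase 'c': 0 ⇒ 16;  out=∅∪out(16)=∅
  fail(17) 'cc': from fail(16)=0 chase 'c': 0 ⇒ 16;  out={4}∪out(16)={4}
  fail(26) 'bc': from fail(2)=0 chase 'c': 0 ⇒ 16;  out={7}∪out(16)={7}
  fail(4) 'bbc': from fail(3)=2 chase 'c': 2 ⇒ 26;  out=∅∪out(26)={7}
  fail(8) 'bab': from fail(7)=1 chase 'b': 1→0 ⇒ 2;  out=∅∪out(2)=∅
  fail(13) 'aca': from fail(12)=16 chase 'a': 16→0 ⇒ 1;  out=∅∪out(1)={0}
  fail(18) 'baa': from fail(7)=1 chase 'a': 1→0 ⇒ 1;  out=∅∪out(1)={0}
  fail(22) 'acb': from fail(12)=16 chase 'b': 16→0 ⇒ 2;  out=∅∪out(2)=∅
  fail(5) 'bbcb': from fail(4)=26 chase 'b': 26→16→0 ⇒ 2;  out=∅∪out(2)=∅
  fail(9) 'babc': from fail(8)=2 chase 'c': 2 ⇒ 26;  out=∅∪out(26)={7}
  fail(14) 'acac': from fail(13)=1 chase 'c': 1 ⇒ 12;  out=∅∪out(12)=∅
  fail(19) 'baaa': from fail(18)=1 chase 'a': 1→0 ⇒ 1;  out=∅∪out(1)={0}
  fail(23) 'acbb': from fail(22)=2 chase 'b': 2 ⇒ 3;  out=∅∪out(3)=∅
  fail(6) 'bbcbc': from fail(5)=2 chase 'c': 2 ⇒ 26;  out={1}∪out(26)={1,7}
  fail(10) 'babca': from fail(9)=26 chase 'a': 26→16→0 ⇒ 1;  out=∅∪out(1)={0}
  fail(15) 'acaca': from fail(14)=12 chase 'a': 12 ⇒ 13;  out={3}∪out(13)={0,3}
  fail(20) 'baaab': from fail(19)=1 chase 'b': 1→0 ⇒ 2;  out=∅∪out(2)=∅
  fail(24) 'acbbc': from fail(23)=3 chase 'c': 3 ⇒ 4;  out=∅∪out(4)={7}
  fail(11) 'babcaa': from fail(10)=1 chase 'a': 1→0 ⇒ 1;  out={2}∪out(1)={0,2}
  fail(21) 'baaabb': from fail(20)=2 chase 'b': 2 ⇒ 3;  out={5}∪out(3)={5}
  fail(25) 'acbbcc': from fail(24)=4 chase 'c': 4→26→16 ⇒ 17;  out={6}∪out(17)={4,6}

Scan:
[0] read 'c'  n0⇒n16
[1] read 'c'  n16⇒n17  ** P4@[0:1]
[2] read 'b'  n17⇒n2 (fail-walked)
[3] read 'c'  n2⇒n26  ** P7@[2:3]
[4] read 'c'  n26⇒n17 (fail-walked)  ** P4@[3:4]
[5] read 'b'  n17⇒n2 (fail-walked)
[6] read 'b'  n2⇒n3
[7] read 'a'  n3⇒n7 (fail-walked)  ** P0@[7:7]
[8] read 'a'  n7⇒n18  ** P0@[8:8]
[9] read 'b'  n18⇒n2 (fail-walked)
[10] read 'a'  n2⇒n7  ** P0@[10:10]
[11] read 'b'  n7⇒n8
[12] read 'c'  n8⇒n9  ** P7@[11:12]
[13] read 'a'  n9⇒n10  ** P0@[13:13]
[14] read 'c'  n10⇒n12 (fail-walked)
[15] read 'b'  n12⇒n22
[16] read 'b'  n22⇒n23
[17] read 'c'  n23⇒n24  ** P7@[16:17]
[18] read 'c'  n24⇒n25  ** P4@[17:18],P6@[13:18]
[19] read 'b'  n25⇒n2 (fail-walked)
[20] read 'b'  n2⇒n3
[21] read 'a'  n3⇒n7 (fail-walked)  ** P0@[21:21]
[22] read 'c'  n7⇒n12 (fail-walked)
[23] read 'a'  n12⇒n13  ** P0@[23:23]
[24] read 'c'  n13⇒n14
[25] read 'a'  n14⇒n15  ** P0@[25:25],P3@[21:25]
[26] read 'c'  n15⇒n14 (fail-walked)
[27] read 'c'  n14⇒n17 (fail-walked)  ** P4@[26:27]
[28] read 'a'  n17⇒n1 (fail-walked)  ** P0@[28:28]
[29] read 'c'  n1⇒n12
[30] read 'a'  n12⇒n13  ** P0@[30:30]
[31] read 'b'  n13⇒n2 (fail-walked)
[32] read 'c'  n2⇒n26  ** P7@[31:32]
[33] read 'c'  n26⇒n17 (fail-walked)  ** P4@[32:33]
[34] read 'c'  n17⇒n17 (fail-walked)  ** P4@[33:34]
[35] read 'b'  n17⇒n2 (fail-walked)
[36] read 'c'  n2⇒n26  ** P7@[35:36]
[37] read 'b'  n26⇒n2 (fail-walked)
[38] read 'b'  n2⇒n3
[39] read 'c'  n3⇒n4  ** P7@[38:39]
[40] read 'b'  n4⇒n5
[41] read 'c'  n5⇒n6  ** P1@[37:41],P7@[40:41]
[42] read 'b'  n6⇒n2 (fail-walked)
[43] read 'c'  n2⇒n26  ** P7@[42:43]
[44] read 'c'  n26⇒n17 (fail-walked)  ** P4@[43:44]
[45] read 'b'  n17⇒n2 (fail-walked)
[46] read 'a'  n2⇒n7  ** P0@[46:46]
[47] read 'b'  n7⇒n8
[48] read 'a'  n8⇒n7 (fail-walked)  ** P0@[48:48]
[49] read 'c'  n7⇒n12 (fail-walked)
[50] read 'a'  n12⇒n13  ** P0@[50:50]
[51] read 'b'  n13⇒n2 (fail-walked)
[52] read 'b'  n2⇒n3
[53] read 'a'  n3⇒n7 (fail-walked)  ** P0@[53:53]
[54] read 'a'  n7⇒n18  ** P0@[54:54]
[55] read 'a'  n18⇒n19  ** P0@[55:55]
[56] read 'b'  n19⇒n20

Result: [[1,4],[3,7],[4,4],[7,0],[8,0],[10,0],[12,7],[13,0],[17,7],[18,4],[18,6],[21,0],[23,0],[25,0],[25,3],[27,4],[28,0],[30,0],[32,7],[33,4],[34,4],[36,7],[39,7],[41,1],[41,7],[43,7],[44,4],[46,0],[48,0],[50,0],[53,0],[54,0],[55,0]]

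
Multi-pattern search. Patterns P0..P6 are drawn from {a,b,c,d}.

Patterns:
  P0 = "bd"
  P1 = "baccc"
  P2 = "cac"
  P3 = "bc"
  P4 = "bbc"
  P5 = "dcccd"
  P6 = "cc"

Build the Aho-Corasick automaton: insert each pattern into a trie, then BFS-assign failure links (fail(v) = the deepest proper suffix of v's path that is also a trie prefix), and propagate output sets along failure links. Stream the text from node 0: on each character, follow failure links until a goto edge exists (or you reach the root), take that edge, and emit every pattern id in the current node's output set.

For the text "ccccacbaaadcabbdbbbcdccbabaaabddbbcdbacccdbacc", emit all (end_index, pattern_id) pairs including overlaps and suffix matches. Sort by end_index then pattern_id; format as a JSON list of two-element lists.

Build:
Trie nodes:
  0='ε' goto b→1 c→7 d→13
  1='b' goto a→3 b→11 c→10 d→2
  2='bd' goto ·  [P0 ends]
  3='ba' goto c→4
  4='bac' goto c→5
  5='bacc' goto c→6
  6='baccc' goto ·  [P1 ends]
  7='c' goto a→8 c→18
  8='ca' goto c→9
  9='cac' goto ·  [P2 ends]
  10='bc' goto ·  [P3 ends]
  11='bb' goto c→12
  12='bbc' goto ·  [P4 ends]
  13='d' goto c→14
  14='dc' goto c→15
  15='dcc' goto c→16
  16='dccc' goto d→17
  17='dcccd' goto ·  [P5 ends]
  18='cc' goto ·  [P6 ends]

Failure links (BFS by depth):
  fail(1) 'b': from fail(0)=0 chase 'b': 0 ⇒ 0;  out=∅∪out(0)=∅
  fail(7) 'c': from fail(0)=0 chase 'c': 0 ⇒ 0;  out=∅∪out(0)=∅
  fail(13) 'd': from fail(0)=0 chase 'd': 0 ⇒ 0;  out=∅∪out(0)=∅
  fail(2) 'bd': from fail(1)=0 chase 'd': 0 ⇒ 13;  out={0}∪out(13)={0}
  fail(3) 'ba': from fail(1)=0 chase 'a': 0 ⇒ 0;  out=∅∪out(0)=∅
  fail(8) 'ca': from fail(7)=0 chase 'a': 0 ⇒ 0;  out=∅∪out(0)=∅
  fail(10) 'bc': from fail(1)=0 chase 'c': 0 ⇒ 7;  out={3}∪out(7)={3}
  fail(11) 'bb': from fail(1)=0 chase 'b': 0 ⇒ 1;  out=∅∪out(1)=∅
  fail(14) 'dc': from fail(13)=0 chase 'c': 0 ⇒ 7;  out=∅∪out(7)=∅
  fail(18) 'cc': from fail(7)=0 chase 'c': 0 ⇒ 7;  out={6}∪out(7)={6}
  fail(4) 'bac': from fail(3)=0 chase 'c': 0 ⇒ 7;  out=∅∪out(7)=∅
  fail(9) 'cac': from fail(8)=0 chase 'c': 0 ⇒ 7;  out={2}∪out(7)={2}
  fail(12) 'bbc': from fail(11)=1 chase 'c': 1 ⇒ 10;  out={4}∪out(10)={3,4}
  fail(15) 'dcc': from fail(14)=7 chase 'c': 7 ⇒ 18;  out=∅∪out(18)={6}
  fail(5) 'bacc': from fail(4)=7 chase 'c': 7 ⇒ 18;  out=∅∪out(18)={6}
  fail(16) 'dccc': from fail(15)=18 chase 'c': 18→7 ⇒ 18;  out=∅∪out(18)={6}
  fail(6) 'baccc': from fail(5)=18 chase 'c': 18→7 ⇒ 18;  out={1}∪out(18)={1,6}
  fail(17) 'dcccd': from fail(16)=18 chase 'd': 18→7→0 ⇒ 13;  out={5}∪out(13)={5}

Run:
pos 0 'c': at 7
pos 1 'c': at 18  ** P6@[0:1]
pos 2 'c': at 18 ·f  ** P6@[1:2]
pos 3 'c': at 18 ·f  ** P6@[2:3]
pos 4 'a': at 8 ·f
pos 5 'c': at 9  ** P2@[3:5]
pos 6 'b': at 1 ·f
pos 7 'a': at 3
pos 8 'a': at 0 ·f
pos 9 'a': at 0
pos 10 'd': at 13
pos 11 'c': at 14
pos 12 'a': at 8 ·f
pos 13 'b': at 1 ·f
pos 14 'b': at 11
pos 15 'd': at 2 ·f  ** P0@[14:15]
pos 16 'b': at 1 ·f
pos 17 'b': at 11
pos 18 'b': at 11 ·f
pos 19 'c': at 12  ** P3@[18:19],P4@[17:19]
pos 20 'd': at 13 ·f
pos 21 'c': at 14
pos 22 'c': at 15  ** P6@[21:22]
pos 23 'b': at 1 ·f
pos 24 'a': at 3
pos 25 'b': at 1 ·f
pos 26 'a': at 3
pos 27 'a': at 0 ·f
pos 28 'a': at 0
pos 29 'b': at 1
pos 30 'd': at 2  ** P0@[29:30]
pos 31 'd': at 13 ·f
pos 32 'b': at 1 ·f
pos 33 'b': at 11
pos 34 'c': at 12  ** P3@[33:34],P4@[32:34]
pos 35 'd': at 13 ·f
pos 36 'b': at 1 ·f
pos 37 'a': at 3
pos 38 'c': at 4
pos 39 'c': at 5  ** P6@[38:39]
pos 40 'c': at 6  ** P1@[36:40],P6@[39:40]
pos 41 'd': at 13 ·f
pos 42 'b': at 1 ·f
pos 43 'a': at 3
pos 44 'c': at 4
pos 45 'c': at 5  ** P6@[44:45]

Result: [[1,6],[2,6],[3,6],[5,2],[15,0],[19,3],[19,4],[22,6],[30,0],[34,3],[34,4],[39,6],[40,1],[40,6],[45,6]]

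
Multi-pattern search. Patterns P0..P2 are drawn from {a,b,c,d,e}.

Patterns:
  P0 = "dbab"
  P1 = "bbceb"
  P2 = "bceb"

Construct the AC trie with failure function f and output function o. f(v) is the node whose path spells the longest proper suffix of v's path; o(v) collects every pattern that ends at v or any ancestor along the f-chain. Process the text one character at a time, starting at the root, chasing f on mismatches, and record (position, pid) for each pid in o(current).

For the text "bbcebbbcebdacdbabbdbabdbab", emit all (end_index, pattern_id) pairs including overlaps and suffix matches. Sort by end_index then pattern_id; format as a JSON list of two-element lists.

Construct AC machine:
Trie nodes:
  n0 'ε': b→5 d→1
  n1 'd': b→2
  n2 'db': a→3
  n3 'dba': b→4
  n4 'dbab': ·  ←P0
  n5 'b': b→6 c→10
  n6 'bb': c→7
  n7 'bbc': e→8
  n8 'bbce': b→9
  n9 'bbceb': ·  ←P1
  n10 'bc': e→11
  n11 'bce': b→12
  n12 'bceb': ·  ←P2

Failure links (BFS by depth):
  fail(1) 'd': from fail(0)=0 chase 'd': 0 ⇒ 0;  out=∅∪out(0)=∅
  fail(5) 'b': from fail(0)=0 chase 'b': 0 ⇒ 0;  out=∅∪out(0)=∅
  fail(2) 'db': from fail(1)=0 chase 'b': 0 ⇒ 5;  out=∅∪out(5)=∅
  fail(6) 'bb': from fail(5)=0 chase 'b': 0 ⇒ 5;  out=∅∪out(5)=∅
  fail(10) 'bc': from fail(5)=0 chase 'c': 0 ⇒ 0;  out=∅∪out(0)=∅
  fail(3) 'dba': from fail(2)=5 chase 'a': 5→0 ⇒ 0;  out=∅∪out(0)=∅
  fail(7) 'bbc': from fail(6)=5 chase 'c': 5 ⇒ 10;  out=∅∪out(10)=∅
  fail(11) 'bce': from fail(10)=0 chase 'e': 0 ⇒ 0;  out=∅∪out(0)=∅
  fail(4) 'dbab': from fail(3)=0 chase 'b': 0 ⇒ 5;  out={0}∪out(5)={0}
  fail(8) 'bbce': from fail(7)=10 chase 'e': 10 ⇒ 11;  out=∅∪out(11)=∅
  fail(12) 'bceb': from fail(11)=0 chase 'b': 0 ⇒ 5;  out={2}∪out(5)={2}
  fail(9) 'bbceb': from fail(8)=11 chase 'b': 11 ⇒ 12;  out={1}∪out(12)={1,2}

Text stream:
[0] read 'b'  n0⇒n5
[1] read 'b'  n5⇒n6
[2] read 'c'  n6⇒n7
[3] read 'e'  n7⇒n8
[4] read 'b'  n8⇒n9  ** P1@[0:4],P2@[1:4]
[5] read 'b'  n9⇒n6 (fail-walked)
[6] read 'b'  n6⇒n6 (fail-walked)
[7] read 'c'  n6⇒n7
[8] read 'e'  n7⇒n8
[9] read 'b'  n8⇒n9  ** P1@[5:9],P2@[6:9]
[10] read 'd'  n9⇒n1 (fail-walked)
[11] read 'a'  n1⇒n0 (fail-walked)
[12] read 'c'  n0⇒n0
[13] read 'd'  n0⇒n1
[14] read 'b'  n1⇒n2
[15] read 'a'  n2⇒n3
[16] read 'b'  n3⇒n4  ** P0@[13:16]
[17] read 'b'  n4⇒n6 (fail-walked)
[18] read 'd'  n6⇒n1 (fail-walked)
[19] read 'b'  n1⇒n2
[20] read 'a'  n2⇒n3
[21] read 'b'  n3⇒n4  ** P0@[18:21]
[22] read 'd'  n4⇒n1 (fail-walked)
[23] read 'b'  n1⇒n2
[24] read 'a'  n2⇒n3
[25] read 'b'  n3⇒n4  ** P0@[22:25]

Result: [[4,1],[4,2],[9,1],[9,2],[16,0],[21,0],[25,0]]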